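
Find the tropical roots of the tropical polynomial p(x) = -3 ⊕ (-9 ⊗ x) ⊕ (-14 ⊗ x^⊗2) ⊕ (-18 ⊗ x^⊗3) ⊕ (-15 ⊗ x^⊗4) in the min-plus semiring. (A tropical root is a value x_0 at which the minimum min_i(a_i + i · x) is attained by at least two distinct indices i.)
Roots: {-3, 4, 5, 6}

Each tropical root is a break point of the lower envelope of the lines y = a_i + i · x (there are 5 lines, with slopes 0, 1, ..., 4). Only the lines that attain the minimum somewhere contribute to roots; other lines are dominated. Here the surviving (envelope) indices are i = 4, i = 3, i = 2, i = 1, i = 0.
Intersections between consecutive envelope lines give the roots: for adjacent envelope indices i < j the intersection is x = (a_i − a_j) / (j − i). Reading off the sorted break points: {-3, 4, 5, 6}.
Verification: at each break x_0, at least two indices attain the minimum of min_i(a_i + i · x_0).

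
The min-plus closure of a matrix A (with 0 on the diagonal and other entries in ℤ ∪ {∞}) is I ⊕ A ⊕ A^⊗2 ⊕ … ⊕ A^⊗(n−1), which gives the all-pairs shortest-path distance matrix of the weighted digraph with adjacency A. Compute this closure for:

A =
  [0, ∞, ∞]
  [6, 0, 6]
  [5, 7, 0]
Closure =
  [0, ∞, ∞]
  [6, 0, 6]
  [5, 7, 0]

This is the Floyd-Warshall all-pairs shortest-path computation. For each intermediate vertex k = 0, 1, …, 2, update dist[i][j] ← min(dist[i][j], dist[i][k] + dist[k][j]). The final matrix gives, for each (i, j), the minimum total weight of any directed path from i to j (possibly empty when i = j).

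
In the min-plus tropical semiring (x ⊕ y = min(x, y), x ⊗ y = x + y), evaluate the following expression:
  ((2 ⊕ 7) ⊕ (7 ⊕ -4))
((2 ⊕ 7) ⊕ (7 ⊕ -4)) = -4

Expand innermost to outermost. Recall ⊕ takes the minimum of its arguments and ⊗ takes their sum. Working out the expression ((2 ⊕ 7) ⊕ (7 ⊕ -4)) gives -4.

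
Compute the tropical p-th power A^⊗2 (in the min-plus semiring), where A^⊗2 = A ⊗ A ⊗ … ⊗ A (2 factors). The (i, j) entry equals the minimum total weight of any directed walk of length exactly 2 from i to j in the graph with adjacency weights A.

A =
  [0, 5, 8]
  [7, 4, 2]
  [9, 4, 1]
A^⊗2 =
  [0, 5, 7]
  [7, 6, 3]
  [9, 5, 2]

Each entry (A^⊗2)_ij equals the minimum over all length-2 walks i = v_0 → v_1 → … → v_2 = j of Σ_t A[v_t][v_{t+1}]. For example, for (i, j) = (0, 2) we minimise over 3 possible intermediate vertex sequences; the minimum is 7, attained along the walk 0 → 1 → 2.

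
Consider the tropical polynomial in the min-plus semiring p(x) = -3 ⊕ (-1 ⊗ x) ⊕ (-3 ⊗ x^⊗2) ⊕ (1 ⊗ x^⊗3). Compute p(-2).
p(-2) = -7

A tropical monomial a ⊗ x^⊗i evaluates to a + i · x. Evaluating each term at x = -2:
  Term 0 contributes -3 + 0 · -2 = -3
  Term 1 contributes -1 + 1 · -2 = -3
  Term 2 contributes -3 + 2 · -2 = -7
  Term 3 contributes 1 + 3 · -2 = -5
p(-2) = ⊕ of these = min[-3, -3, -7, -5] = -7.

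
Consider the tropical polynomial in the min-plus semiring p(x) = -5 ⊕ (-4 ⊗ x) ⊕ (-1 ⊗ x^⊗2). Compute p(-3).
p(-3) = -7

A tropical monomial a ⊗ x^⊗i evaluates to a + i · x. Evaluating each term at x = -3:
  Term 0 contributes -5 + 0 · -3 = -5
  Term 1 contributes -4 + 1 · -3 = -7
  Term 2 contributes -1 + 2 · -3 = -7
p(-3) = ⊕ of these = min[-5, -7, -7] = -7.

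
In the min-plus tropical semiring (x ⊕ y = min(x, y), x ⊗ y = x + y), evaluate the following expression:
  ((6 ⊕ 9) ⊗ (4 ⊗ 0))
((6 ⊕ 9) ⊗ (4 ⊗ 0)) = 10

Expand innermost to outermost. Recall ⊕ takes the minimum of its arguments and ⊗ takes their sum. Working out the expression ((6 ⊕ 9) ⊗ (4 ⊗ 0)) gives 10.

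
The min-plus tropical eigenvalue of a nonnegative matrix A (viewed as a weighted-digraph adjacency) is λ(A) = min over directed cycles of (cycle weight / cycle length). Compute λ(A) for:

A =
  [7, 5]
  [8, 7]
λ(A) = 13/2

Enumerate directed cycles and compute their means (weight / length). Sample:
  cycle 0 → 0: weight = 7, length = 1, mean = 7/1 ≈ 7.000
  cycle 1 → 1: weight = 7, length = 1, mean = 7/1 ≈ 7.000
  cycle 0 → 1 → 0: weight = 13, length = 2, mean = 13/2 ≈ 6.500
  cycle 1 → 0 → 1: weight = 13, length = 2, mean = 13/2 ≈ 6.500
Minimum mean = 6.500, attained e.g. along the cycle 0 → 1 → 0 with weight 13 and length 2. So λ(A) = 13/2 = 13/2.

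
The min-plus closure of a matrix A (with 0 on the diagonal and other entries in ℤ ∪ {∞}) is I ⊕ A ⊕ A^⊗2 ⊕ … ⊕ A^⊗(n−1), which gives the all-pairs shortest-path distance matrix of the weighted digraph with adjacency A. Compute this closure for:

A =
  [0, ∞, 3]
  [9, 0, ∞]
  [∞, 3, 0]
Closure =
  [0, 6, 3]
  [9, 0, 12]
  [12, 3, 0]

This is the Floyd-Warshall all-pairs shortest-path computation. For each intermediate vertex k = 0, 1, …, 2, update dist[i][j] ← min(dist[i][j], dist[i][k] + dist[k][j]). The final matrix gives, for each (i, j), the minimum total weight of any directed path from i to j (possibly empty when i = j).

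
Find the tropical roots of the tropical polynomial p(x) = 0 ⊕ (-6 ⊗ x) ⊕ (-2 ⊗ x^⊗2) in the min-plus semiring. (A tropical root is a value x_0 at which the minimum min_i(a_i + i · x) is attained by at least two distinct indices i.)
Roots: {-4, 6}

Each tropical root is a break point of the lower envelope of the lines y = a_i + i · x (there are 3 lines, with slopes 0, 1, ..., 2). Only the lines that attain the minimum somewhere contribute to roots; other lines are dominated. Here the surviving (envelope) indices are i = 2, i = 1, i = 0.
Intersections between consecutive envelope lines give the roots: for adjacent envelope indices i < j the intersection is x = (a_i − a_j) / (j − i). Reading off the sorted break points: {-4, 6}.
Verification: at each break x_0, at least two indices attain the minimum of min_i(a_i + i · x_0).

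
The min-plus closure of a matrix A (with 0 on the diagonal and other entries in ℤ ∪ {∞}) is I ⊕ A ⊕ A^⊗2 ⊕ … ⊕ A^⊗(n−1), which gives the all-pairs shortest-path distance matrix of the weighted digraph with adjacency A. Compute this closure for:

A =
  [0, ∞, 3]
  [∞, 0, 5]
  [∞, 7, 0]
Closure =
  [0, 10, 3]
  [∞, 0, 5]
  [∞, 7, 0]

This is the Floyd-Warshall all-pairs shortest-path computation. For each intermediate vertex k = 0, 1, …, 2, update dist[i][j] ← min(dist[i][j], dist[i][k] + dist[k][j]). The final matrix gives, for each (i, j), the minimum total weight of any directed path from i to j (possibly empty when i = j).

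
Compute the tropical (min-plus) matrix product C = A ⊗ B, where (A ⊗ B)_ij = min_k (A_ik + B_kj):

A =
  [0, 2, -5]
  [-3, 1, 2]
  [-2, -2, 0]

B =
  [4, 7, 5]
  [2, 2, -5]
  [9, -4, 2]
A ⊗ B =
  [4, -9, -3]
  [1, -2, -4]
  [0, -4, -7]

Apply the min-plus product entry-by-entry:
  C[0][0] = min over k of (A[0][0] + B[0][0] = 0 + 4 = 4, A[0][1] + B[1][0] = 2 + 2 = 4, A[0][2] + B[2][0] = -5 + 9 = 4) = 4 (attained at k = 0)
  C[0][1] = min over k of (A[0][0] + B[0][1] = 0 + 7 = 7, A[0][1] + B[1][1] = 2 + 2 = 4, A[0][2] + B[2][1] = -5 + -4 = -9) = -9 (attained at k = 2)
  C[0][2] = min over k of (A[0][0] + B[0][2] = 0 + 5 = 5, A[0][1] + B[1][2] = 2 + -5 = -3, A[0][2] + B[2][2] = -5 + 2 = -3) = -3 (attained at k = 1)
  C[1][0] = min over k of (A[1][0] + B[0][0] = -3 + 4 = 1, A[1][1] + B[1][0] = 1 + 2 = 3, A[1][2] + B[2][0] = 2 + 9 = 11) = 1 (attained at k = 0)
  C[1][1] = min over k of (A[1][0] + B[0][1] = -3 + 7 = 4, A[1][1] + B[1][1] = 1 + 2 = 3, A[1][2] + B[2][1] = 2 + -4 = -2) = -2 (attained at k = 2)
  C[1][2] = min over k of (A[1][0] + B[0][2] = -3 + 5 = 2, A[1][1] + B[1][2] = 1 + -5 = -4, A[1][2] + B[2][2] = 2 + 2 = 4) = -4 (attained at k = 1)
  C[2][0] = min over k of (A[2][0] + B[0][0] = -2 + 4 = 2, A[2][1] + B[1][0] = -2 + 2 = 0, A[2][2] + B[2][0] = 0 + 9 = 9) = 0 (attained at k = 1)
  C[2][1] = min over k of (A[2][0] + B[0][1] = -2 + 7 = 5, A[2][1] + B[1][1] = -2 + 2 = 0, A[2][2] + B[2][1] = 0 + -4 = -4) = -4 (attained at k = 2)
  C[2][2] = min over k of (A[2][0] + B[0][2] = -2 + 5 = 3, A[2][1] + B[1][2] = -2 + -5 = -7, A[2][2] + B[2][2] = 0 + 2 = 2) = -7 (attained at k = 1)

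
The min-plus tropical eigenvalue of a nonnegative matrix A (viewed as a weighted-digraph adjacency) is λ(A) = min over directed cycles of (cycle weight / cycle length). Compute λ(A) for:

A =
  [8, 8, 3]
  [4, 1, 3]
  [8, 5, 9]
λ(A) = 1

Enumerate directed cycles and compute their means (weight / length). Sample:
  cycle 0 → 0: weight = 8, length = 1, mean = 8/1 ≈ 8.000
  cycle 1 → 1: weight = 1, length = 1, mean = 1/1 ≈ 1.000
  cycle 2 → 2: weight = 9, length = 1, mean = 9/1 ≈ 9.000
  cycle 0 → 1 → 0: weight = 12, length = 2, mean = 12/2 ≈ 6.000
  cycle 0 → 2 → 0: weight = 11, length = 2, mean = 11/2 ≈ 5.500
  cycle 1 → 0 → 1: weight = 12, length = 2, mean = 12/2 ≈ 6.000
Minimum mean = 1.000, attained e.g. along the cycle 1 → 1 with weight 1 and length 1. So λ(A) = 1/1 = 1.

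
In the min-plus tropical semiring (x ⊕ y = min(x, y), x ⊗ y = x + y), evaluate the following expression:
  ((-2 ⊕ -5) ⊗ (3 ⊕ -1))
((-2 ⊕ -5) ⊗ (3 ⊕ -1)) = -6

Expand innermost to outermost. Recall ⊕ takes the minimum of its arguments and ⊗ takes their sum. Working out the expression ((-2 ⊕ -5) ⊗ (3 ⊕ -1)) gives -6.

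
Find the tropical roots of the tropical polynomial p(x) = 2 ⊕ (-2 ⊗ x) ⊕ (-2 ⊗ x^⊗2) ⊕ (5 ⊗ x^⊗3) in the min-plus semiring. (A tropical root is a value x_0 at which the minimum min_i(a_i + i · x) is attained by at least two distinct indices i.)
Roots: {-7, 0, 4}

Each tropical root is a break point of the lower envelope of the lines y = a_i + i · x (there are 4 lines, with slopes 0, 1, ..., 3). Only the lines that attain the minimum somewhere contribute to roots; other lines are dominated. Here the surviving (envelope) indices are i = 3, i = 2, i = 1, i = 0.
Intersections between consecutive envelope lines give the roots: for adjacent envelope indices i < j the intersection is x = (a_i − a_j) / (j − i). Reading off the sorted break points: {-7, 0, 4}.
Verification: at each break x_0, at least two indices attain the minimum of min_i(a_i + i · x_0).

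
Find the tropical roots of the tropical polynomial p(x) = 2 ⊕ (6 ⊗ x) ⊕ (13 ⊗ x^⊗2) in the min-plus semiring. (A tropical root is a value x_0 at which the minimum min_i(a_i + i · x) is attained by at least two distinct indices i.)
Roots: {-7, -4}

Each tropical root is a break point of the lower envelope of the lines y = a_i + i · x (there are 3 lines, with slopes 0, 1, ..., 2). Only the lines that attain the minimum somewhere contribute to roots; other lines are dominated. Here the surviving (envelope) indices are i = 2, i = 1, i = 0.
Intersections between consecutive envelope lines give the roots: for adjacent envelope indices i < j the intersection is x = (a_i − a_j) / (j − i). Reading off the sorted break points: {-7, -4}.
Verification: at each break x_0, at least two indices attain the minimum of min_i(a_i + i · x_0).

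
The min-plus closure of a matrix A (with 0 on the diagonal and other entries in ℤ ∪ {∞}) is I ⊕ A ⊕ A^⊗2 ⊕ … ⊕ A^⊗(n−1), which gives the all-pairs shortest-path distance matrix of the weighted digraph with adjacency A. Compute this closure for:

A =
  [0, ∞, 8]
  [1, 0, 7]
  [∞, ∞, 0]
Closure =
  [0, ∞, 8]
  [1, 0, 7]
  [∞, ∞, 0]

This is the Floyd-Warshall all-pairs shortest-path computation. For each intermediate vertex k = 0, 1, …, 2, update dist[i][j] ← min(dist[i][j], dist[i][k] + dist[k][j]). The final matrix gives, for each (i, j), the minimum total weight of any directed path from i to j (possibly empty when i = j).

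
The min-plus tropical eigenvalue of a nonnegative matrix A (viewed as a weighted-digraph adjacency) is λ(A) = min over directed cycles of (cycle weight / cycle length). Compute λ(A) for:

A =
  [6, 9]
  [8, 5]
λ(A) = 5

Enumerate directed cycles and compute their means (weight / length). Sample:
  cycle 0 → 0: weight = 6, length = 1, mean = 6/1 ≈ 6.000
  cycle 1 → 1: weight = 5, length = 1, mean = 5/1 ≈ 5.000
  cycle 0 → 1 → 0: weight = 17, length = 2, mean = 17/2 ≈ 8.500
  cycle 1 → 0 → 1: weight = 17, length = 2, mean = 17/2 ≈ 8.500
Minimum mean = 5.000, attained e.g. along the cycle 1 → 1 with weight 5 and length 1. So λ(A) = 5/1 = 5.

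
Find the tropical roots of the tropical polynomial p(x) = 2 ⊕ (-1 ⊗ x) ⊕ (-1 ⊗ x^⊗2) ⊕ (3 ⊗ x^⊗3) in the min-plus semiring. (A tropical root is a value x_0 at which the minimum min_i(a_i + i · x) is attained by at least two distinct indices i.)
Roots: {-4, 0, 3}

Each tropical root is a break point of the lower envelope of the lines y = a_i + i · x (there are 4 lines, with slopes 0, 1, ..., 3). Only the lines that attain the minimum somewhere contribute to roots; other lines are dominated. Here the surviving (envelope) indices are i = 3, i = 2, i = 1, i = 0.
Intersections between consecutive envelope lines give the roots: for adjacent envelope indices i < j the intersection is x = (a_i − a_j) / (j − i). Reading off the sorted break points: {-4, 0, 3}.
Verification: at each break x_0, at least two indices attain the minimum of min_i(a_i + i · x_0).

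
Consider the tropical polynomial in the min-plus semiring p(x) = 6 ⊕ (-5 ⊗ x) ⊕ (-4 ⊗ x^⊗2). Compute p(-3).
p(-3) = -10

A tropical monomial a ⊗ x^⊗i evaluates to a + i · x. Evaluating each term at x = -3:
  Term 0 contributes 6 + 0 · -3 = 6
  Term 1 contributes -5 + 1 · -3 = -8
  Term 2 contributes -4 + 2 · -3 = -10
p(-3) = ⊕ of these = min[6, -8, -10] = -10.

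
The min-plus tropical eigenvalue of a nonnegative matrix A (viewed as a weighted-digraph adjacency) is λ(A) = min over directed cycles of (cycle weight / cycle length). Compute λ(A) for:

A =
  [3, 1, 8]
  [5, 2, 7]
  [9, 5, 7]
λ(A) = 2

Enumerate directed cycles and compute their means (weight / length). Sample:
  cycle 0 → 0: weight = 3, length = 1, mean = 3/1 ≈ 3.000
  cycle 1 → 1: weight = 2, length = 1, mean = 2/1 ≈ 2.000
  cycle 2 → 2: weight = 7, length = 1, mean = 7/1 ≈ 7.000
  cycle 0 → 1 → 0: weight = 6, length = 2, mean = 6/2 ≈ 3.000
  cycle 0 → 2 → 0: weight = 17, length = 2, mean = 17/2 ≈ 8.500
  cycle 1 → 0 → 1: weight = 6, length = 2, mean = 6/2 ≈ 3.000
Minimum mean = 2.000, attained e.g. along the cycle 1 → 1 with weight 2 and length 1. So λ(A) = 2/1 = 2.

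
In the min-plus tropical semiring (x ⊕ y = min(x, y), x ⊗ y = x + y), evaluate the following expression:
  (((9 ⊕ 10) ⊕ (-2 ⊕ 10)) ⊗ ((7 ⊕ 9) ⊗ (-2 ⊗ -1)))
(((9 ⊕ 10) ⊕ (-2 ⊕ 10)) ⊗ ((7 ⊕ 9) ⊗ (-2 ⊗ -1))) = 2

Expand innermost to outermost. Recall ⊕ takes the minimum of its arguments and ⊗ takes their sum. Working out the expression (((9 ⊕ 10) ⊕ (-2 ⊕ 10)) ⊗ ((7 ⊕ 9) ⊗ (-2 ⊗ -1))) gives 2.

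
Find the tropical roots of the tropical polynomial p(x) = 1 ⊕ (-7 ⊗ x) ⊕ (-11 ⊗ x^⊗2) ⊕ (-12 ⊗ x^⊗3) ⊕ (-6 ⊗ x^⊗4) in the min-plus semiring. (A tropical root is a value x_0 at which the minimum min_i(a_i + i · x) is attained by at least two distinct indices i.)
Roots: {-6, 1, 4, 8}

Each tropical root is a break point of the lower envelope of the lines y = a_i + i · x (there are 5 lines, with slopes 0, 1, ..., 4). Only the lines that attain the minimum somewhere contribute to roots; other lines are dominated. Here the surviving (envelope) indices are i = 4, i = 3, i = 2, i = 1, i = 0.
Intersections between consecutive envelope lines give the roots: for adjacent envelope indices i < j the intersection is x = (a_i − a_j) / (j − i). Reading off the sorted break points: {-6, 1, 4, 8}.
Verification: at each break x_0, at least two indices attain the minimum of min_i(a_i + i · x_0).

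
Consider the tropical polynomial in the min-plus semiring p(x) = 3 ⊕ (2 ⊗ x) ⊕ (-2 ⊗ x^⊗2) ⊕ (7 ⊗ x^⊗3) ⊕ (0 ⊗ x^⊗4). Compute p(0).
p(0) = -2

A tropical monomial a ⊗ x^⊗i evaluates to a + i · x. Evaluating each term at x = 0:
  Term 0 contributes 3 + 0 · 0 = 3
  Term 1 contributes 2 + 1 · 0 = 2
  Term 2 contributes -2 + 2 · 0 = -2
  Term 3 contributes 7 + 3 · 0 = 7
  Term 4 contributes 0 + 4 · 0 = 0
p(0) = ⊕ of these = min[3, 2, -2, 7, 0] = -2.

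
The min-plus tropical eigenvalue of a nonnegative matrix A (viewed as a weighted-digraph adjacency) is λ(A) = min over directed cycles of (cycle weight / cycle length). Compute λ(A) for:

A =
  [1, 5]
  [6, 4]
λ(A) = 1

Enumerate directed cycles and compute their means (weight / length). Sample:
  cycle 0 → 0: weight = 1, length = 1, mean = 1/1 ≈ 1.000
  cycle 1 → 1: weight = 4, length = 1, mean = 4/1 ≈ 4.000
  cycle 0 → 1 → 0: weight = 11, length = 2, mean = 11/2 ≈ 5.500
  cycle 1 → 0 → 1: weight = 11, length = 2, mean = 11/2 ≈ 5.500
Minimum mean = 1.000, attained e.g. along the cycle 0 → 0 with weight 1 and length 1. So λ(A) = 1/1 = 1.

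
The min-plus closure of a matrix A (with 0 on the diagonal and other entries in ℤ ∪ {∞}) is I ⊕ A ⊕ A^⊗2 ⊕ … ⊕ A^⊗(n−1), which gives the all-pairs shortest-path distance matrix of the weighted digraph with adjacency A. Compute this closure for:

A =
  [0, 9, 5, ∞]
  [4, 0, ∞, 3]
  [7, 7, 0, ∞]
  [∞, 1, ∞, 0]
Closure =
  [0, 9, 5, 12]
  [4, 0, 9, 3]
  [7, 7, 0, 10]
  [5, 1, 10, 0]

This is the Floyd-Warshall all-pairs shortest-path computation. For each intermediate vertex k = 0, 1, …, 3, update dist[i][j] ← min(dist[i][j], dist[i][k] + dist[k][j]). The final matrix gives, for each (i, j), the minimum total weight of any directed path from i to j (possibly empty when i = j).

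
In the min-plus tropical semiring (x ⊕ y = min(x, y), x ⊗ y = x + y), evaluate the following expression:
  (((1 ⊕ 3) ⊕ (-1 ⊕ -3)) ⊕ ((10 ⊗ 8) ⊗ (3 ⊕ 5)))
(((1 ⊕ 3) ⊕ (-1 ⊕ -3)) ⊕ ((10 ⊗ 8) ⊗ (3 ⊕ 5))) = -3

Expand innermost to outermost. Recall ⊕ takes the minimum of its arguments and ⊗ takes their sum. Working out the expression (((1 ⊕ 3) ⊕ (-1 ⊕ -3)) ⊕ ((10 ⊗ 8) ⊗ (3 ⊕ 5))) gives -3.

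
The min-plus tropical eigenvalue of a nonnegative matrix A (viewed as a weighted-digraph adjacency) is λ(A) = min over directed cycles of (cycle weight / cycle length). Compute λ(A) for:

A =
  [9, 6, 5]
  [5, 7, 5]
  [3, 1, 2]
λ(A) = 2

Enumerate directed cycles and compute their means (weight / length). Sample:
  cycle 0 → 0: weight = 9, length = 1, mean = 9/1 ≈ 9.000
  cycle 1 → 1: weight = 7, length = 1, mean = 7/1 ≈ 7.000
  cycle 2 → 2: weight = 2, length = 1, mean = 2/1 ≈ 2.000
  cycle 0 → 1 → 0: weight = 11, length = 2, mean = 11/2 ≈ 5.500
  cycle 0 → 2 → 0: weight = 8, length = 2, mean = 8/2 ≈ 4.000
  cycle 1 → 0 → 1: weight = 11, length = 2, mean = 11/2 ≈ 5.500
Minimum mean = 2.000, attained e.g. along the cycle 2 → 2 with weight 2 and length 1. So λ(A) = 2/1 = 2.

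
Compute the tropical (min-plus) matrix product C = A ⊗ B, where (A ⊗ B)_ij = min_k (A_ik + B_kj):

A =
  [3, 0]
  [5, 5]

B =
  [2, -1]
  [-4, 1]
A ⊗ B =
  [-4, 1]
  [1, 4]

Apply the min-plus product entry-by-entry:
  C[0][0] = min over k of (A[0][0] + B[0][0] = 3 + 2 = 5, A[0][1] + B[1][0] = 0 + -4 = -4) = -4 (attained at k = 1)
  C[0][1] = min over k of (A[0][0] + B[0][1] = 3 + -1 = 2, A[0][1] + B[1][1] = 0 + 1 = 1) = 1 (attained at k = 1)
  C[1][0] = min over k of (A[1][0] + B[0][0] = 5 + 2 = 7, A[1][1] + B[1][0] = 5 + -4 = 1) = 1 (attained at k = 1)
  C[1][1] = min over k of (A[1][0] + B[0][1] = 5 + -1 = 4, A[1][1] + B[1][1] = 5 + 1 = 6) = 4 (attained at k = 0)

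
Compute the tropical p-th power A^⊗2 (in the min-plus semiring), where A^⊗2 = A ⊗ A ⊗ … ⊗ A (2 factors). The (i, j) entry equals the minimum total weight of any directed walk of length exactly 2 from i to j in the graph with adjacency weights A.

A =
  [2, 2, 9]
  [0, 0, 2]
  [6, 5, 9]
A^⊗2 =
  [2, 2, 4]
  [0, 0, 2]
  [5, 5, 7]

Each entry (A^⊗2)_ij equals the minimum over all length-2 walks i = v_0 → v_1 → … → v_2 = j of Σ_t A[v_t][v_{t+1}]. For example, for (i, j) = (0, 2) we minimise over 3 possible intermediate vertex sequences; the minimum is 4, attained along the walk 0 → 1 → 2.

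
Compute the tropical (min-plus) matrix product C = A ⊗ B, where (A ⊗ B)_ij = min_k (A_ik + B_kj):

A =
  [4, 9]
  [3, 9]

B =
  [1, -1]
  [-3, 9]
A ⊗ B =
  [5, 3]
  [4, 2]

Apply the min-plus product entry-by-entry:
  C[0][0] = min over k of (A[0][0] + B[0][0] = 4 + 1 = 5, A[0][1] + B[1][0] = 9 + -3 = 6) = 5 (attained at k = 0)
  C[0][1] = min over k of (A[0][0] + B[0][1] = 4 + -1 = 3, A[0][1] + B[1][1] = 9 + 9 = 18) = 3 (attained at k = 0)
  C[1][0] = min over k of (A[1][0] + B[0][0] = 3 + 1 = 4, A[1][1] + B[1][0] = 9 + -3 = 6) = 4 (attained at k = 0)
  C[1][1] = min over k of (A[1][0] + B[0][1] = 3 + -1 = 2, A[1][1] + B[1][1] = 9 + 9 = 18) = 2 (attained at k = 0)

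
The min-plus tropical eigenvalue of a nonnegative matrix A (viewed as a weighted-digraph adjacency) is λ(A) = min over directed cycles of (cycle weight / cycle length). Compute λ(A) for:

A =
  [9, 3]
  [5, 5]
λ(A) = 4

Enumerate directed cycles and compute their means (weight / length). Sample:
  cycle 0 → 0: weight = 9, length = 1, mean = 9/1 ≈ 9.000
  cycle 1 → 1: weight = 5, length = 1, mean = 5/1 ≈ 5.000
  cycle 0 → 1 → 0: weight = 8, length = 2, mean = 8/2 ≈ 4.000
  cycle 1 → 0 → 1: weight = 8, length = 2, mean = 8/2 ≈ 4.000
Minimum mean = 4.000, attained e.g. along the cycle 0 → 1 → 0 with weight 8 and length 2. So λ(A) = 8/2 = 4.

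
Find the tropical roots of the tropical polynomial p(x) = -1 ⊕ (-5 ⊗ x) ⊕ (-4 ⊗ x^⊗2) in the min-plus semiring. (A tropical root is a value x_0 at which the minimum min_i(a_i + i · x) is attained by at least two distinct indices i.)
Roots: {-1, 4}

Each tropical root is a break point of the lower envelope of the lines y = a_i + i · x (there are 3 lines, with slopes 0, 1, ..., 2). Only the lines that attain the minimum somewhere contribute to roots; other lines are dominated. Here the surviving (envelope) indices are i = 2, i = 1, i = 0.
Intersections between consecutive envelope lines give the roots: for adjacent envelope indices i < j the intersection is x = (a_i − a_j) / (j − i). Reading off the sorted break points: {-1, 4}.
Verification: at each break x_0, at least two indices attain the minimum of min_i(a_i + i · x_0).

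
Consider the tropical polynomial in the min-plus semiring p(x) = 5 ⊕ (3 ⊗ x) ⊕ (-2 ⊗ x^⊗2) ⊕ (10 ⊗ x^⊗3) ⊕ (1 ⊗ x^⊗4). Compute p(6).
p(6) = 5

A tropical monomial a ⊗ x^⊗i evaluates to a + i · x. Evaluating each term at x = 6:
  Term 0 contributes 5 + 0 · 6 = 5
  Term 1 contributes 3 + 1 · 6 = 9
  Term 2 contributes -2 + 2 · 6 = 10
  Term 3 contributes 10 + 3 · 6 = 28
  Term 4 contributes 1 + 4 · 6 = 25
p(6) = ⊕ of these = min[5, 9, 10, 28, 25] = 5.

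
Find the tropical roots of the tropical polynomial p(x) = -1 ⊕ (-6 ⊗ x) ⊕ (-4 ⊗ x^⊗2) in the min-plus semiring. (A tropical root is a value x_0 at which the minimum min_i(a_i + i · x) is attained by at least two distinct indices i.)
Roots: {-2, 5}

Each tropical root is a break point of the lower envelope of the lines y = a_i + i · x (there are 3 lines, with slopes 0, 1, ..., 2). Only the lines that attain the minimum somewhere contribute to roots; other lines are dominated. Here the surviving (envelope) indices are i = 2, i = 1, i = 0.
Intersections between consecutive envelope lines give the roots: for adjacent envelope indices i < j the intersection is x = (a_i − a_j) / (j − i). Reading off the sorted break points: {-2, 5}.
Verification: at each break x_0, at least two indices attain the minimum of min_i(a_i + i · x_0).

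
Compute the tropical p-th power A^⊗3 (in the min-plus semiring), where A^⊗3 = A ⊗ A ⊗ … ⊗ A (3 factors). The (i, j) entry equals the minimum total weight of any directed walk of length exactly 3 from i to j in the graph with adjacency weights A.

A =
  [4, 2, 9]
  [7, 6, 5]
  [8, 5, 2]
A^⊗3 =
  [12, 10, 9]
  [15, 12, 9]
  [12, 9, 6]

Each entry (A^⊗3)_ij equals the minimum over all length-3 walks i = v_0 → v_1 → … → v_3 = j of Σ_t A[v_t][v_{t+1}]. For example, for (i, j) = (0, 2) we minimise over 9 possible intermediate vertex sequences; the minimum is 9, attained along the walk 0 → 1 → 2 → 2.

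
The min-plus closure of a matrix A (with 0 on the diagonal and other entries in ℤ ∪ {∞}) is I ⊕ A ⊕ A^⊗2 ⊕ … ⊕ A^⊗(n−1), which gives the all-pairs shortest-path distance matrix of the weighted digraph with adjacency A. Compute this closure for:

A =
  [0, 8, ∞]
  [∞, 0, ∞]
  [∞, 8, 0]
Closure =
  [0, 8, ∞]
  [∞, 0, ∞]
  [∞, 8, 0]

This is the Floyd-Warshall all-pairs shortest-path computation. For each intermediate vertex k = 0, 1, …, 2, update dist[i][j] ← min(dist[i][j], dist[i][k] + dist[k][j]). The final matrix gives, for each (i, j), the minimum total weight of any directed path from i to j (possibly empty when i = j).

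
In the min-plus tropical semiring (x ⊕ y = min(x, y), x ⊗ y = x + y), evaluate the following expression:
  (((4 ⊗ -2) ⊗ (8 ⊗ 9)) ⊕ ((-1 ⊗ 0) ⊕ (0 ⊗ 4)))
(((4 ⊗ -2) ⊗ (8 ⊗ 9)) ⊕ ((-1 ⊗ 0) ⊕ (0 ⊗ 4))) = -1

Expand innermost to outermost. Recall ⊕ takes the minimum of its arguments and ⊗ takes their sum. Working out the expression (((4 ⊗ -2) ⊗ (8 ⊗ 9)) ⊕ ((-1 ⊗ 0) ⊕ (0 ⊗ 4))) gives -1.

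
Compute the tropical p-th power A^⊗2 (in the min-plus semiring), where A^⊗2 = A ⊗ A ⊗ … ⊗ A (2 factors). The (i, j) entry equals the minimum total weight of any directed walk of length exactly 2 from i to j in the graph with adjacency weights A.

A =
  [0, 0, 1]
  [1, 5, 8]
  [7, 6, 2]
A^⊗2 =
  [0, 0, 1]
  [1, 1, 2]
  [7, 7, 4]

Each entry (A^⊗2)_ij equals the minimum over all length-2 walks i = v_0 → v_1 → … → v_2 = j of Σ_t A[v_t][v_{t+1}]. For example, for (i, j) = (0, 2) we minimise over 3 possible intermediate vertex sequences; the minimum is 1, attained along the walk 0 → 0 → 2.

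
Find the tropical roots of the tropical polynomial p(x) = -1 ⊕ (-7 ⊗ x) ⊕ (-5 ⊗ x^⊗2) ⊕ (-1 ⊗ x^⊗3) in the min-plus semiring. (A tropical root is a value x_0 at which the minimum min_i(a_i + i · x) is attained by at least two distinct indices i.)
Roots: {-4, -2, 6}

Each tropical root is a break point of the lower envelope of the lines y = a_i + i · x (there are 4 lines, with slopes 0, 1, ..., 3). Only the lines that attain the minimum somewhere contribute to roots; other lines are dominated. Here the surviving (envelope) indices are i = 3, i = 2, i = 1, i = 0.
Intersections between consecutive envelope lines give the roots: for adjacent envelope indices i < j the intersection is x = (a_i − a_j) / (j − i). Reading off the sorted break points: {-4, -2, 6}.
Verification: at each break x_0, at least two indices attain the minimum of min_i(a_i + i · x_0).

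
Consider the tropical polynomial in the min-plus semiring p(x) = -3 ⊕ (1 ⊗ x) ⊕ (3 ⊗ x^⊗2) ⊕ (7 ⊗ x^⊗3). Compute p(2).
p(2) = -3

A tropical monomial a ⊗ x^⊗i evaluates to a + i · x. Evaluating each term at x = 2:
  Term 0 contributes -3 + 0 · 2 = -3
  Term 1 contributes 1 + 1 · 2 = 3
  Term 2 contributes 3 + 2 · 2 = 7
  Term 3 contributes 7 + 3 · 2 = 13
p(2) = ⊕ of these = min[-3, 3, 7, 13] = -3.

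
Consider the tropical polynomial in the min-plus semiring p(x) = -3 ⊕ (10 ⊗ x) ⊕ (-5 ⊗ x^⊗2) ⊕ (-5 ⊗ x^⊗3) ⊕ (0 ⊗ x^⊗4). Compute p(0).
p(0) = -5

A tropical monomial a ⊗ x^⊗i evaluates to a + i · x. Evaluating each term at x = 0:
  Term 0 contributes -3 + 0 · 0 = -3
  Term 1 contributes 10 + 1 · 0 = 10
  Term 2 contributes -5 + 2 · 0 = -5
  Term 3 contributes -5 + 3 · 0 = -5
  Term 4 contributes 0 + 4 · 0 = 0
p(0) = ⊕ of these = min[-3, 10, -5, -5, 0] = -5.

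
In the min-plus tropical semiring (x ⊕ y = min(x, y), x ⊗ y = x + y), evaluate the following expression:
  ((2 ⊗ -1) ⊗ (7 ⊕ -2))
((2 ⊗ -1) ⊗ (7 ⊕ -2)) = -1

Expand innermost to outermost. Recall ⊕ takes the minimum of its arguments and ⊗ takes their sum. Working out the expression ((2 ⊗ -1) ⊗ (7 ⊕ -2)) gives -1.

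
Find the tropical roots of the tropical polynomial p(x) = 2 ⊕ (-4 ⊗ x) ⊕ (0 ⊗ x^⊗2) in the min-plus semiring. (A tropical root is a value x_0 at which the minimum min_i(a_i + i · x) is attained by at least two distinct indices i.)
Roots: {-4, 6}

Each tropical root is a break point of the lower envelope of the lines y = a_i + i · x (there are 3 lines, with slopes 0, 1, ..., 2). Only the lines that attain the minimum somewhere contribute to roots; other lines are dominated. Here the surviving (envelope) indices are i = 2, i = 1, i = 0.
Intersections between consecutive envelope lines give the roots: for adjacent envelope indices i < j the intersection is x = (a_i − a_j) / (j − i). Reading off the sorted break points: {-4, 6}.
Verification: at each break x_0, at least two indices attain the minimum of min_i(a_i + i · x_0).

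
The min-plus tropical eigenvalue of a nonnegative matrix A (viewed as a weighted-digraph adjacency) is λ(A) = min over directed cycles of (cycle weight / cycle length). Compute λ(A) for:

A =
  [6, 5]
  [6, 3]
λ(A) = 3

Enumerate directed cycles and compute their means (weight / length). Sample:
  cycle 0 → 0: weight = 6, length = 1, mean = 6/1 ≈ 6.000
  cycle 1 → 1: weight = 3, length = 1, mean = 3/1 ≈ 3.000
  cycle 0 → 1 → 0: weight = 11, length = 2, mean = 11/2 ≈ 5.500
  cycle 1 → 0 → 1: weight = 11, length = 2, mean = 11/2 ≈ 5.500
Minimum mean = 3.000, attained e.g. along the cycle 1 → 1 with weight 3 and length 1. So λ(A) = 3/1 = 3.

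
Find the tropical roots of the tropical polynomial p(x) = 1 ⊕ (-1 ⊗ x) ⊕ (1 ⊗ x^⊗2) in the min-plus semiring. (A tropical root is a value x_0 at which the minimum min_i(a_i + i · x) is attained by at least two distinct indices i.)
Roots: {-2, 2}

Each tropical root is a break point of the lower envelope of the lines y = a_i + i · x (there are 3 lines, with slopes 0, 1, ..., 2). Only the lines that attain the minimum somewhere contribute to roots; other lines are dominated. Here the surviving (envelope) indices are i = 2, i = 1, i = 0.
Intersections between consecutive envelope lines give the roots: for adjacent envelope indices i < j the intersection is x = (a_i − a_j) / (j − i). Reading off the sorted break points: {-2, 2}.
Verification: at each break x_0, at least two indices attain the minimum of min_i(a_i + i · x_0).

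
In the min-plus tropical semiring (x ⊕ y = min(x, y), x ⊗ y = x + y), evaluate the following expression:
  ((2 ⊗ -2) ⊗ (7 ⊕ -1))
((2 ⊗ -2) ⊗ (7 ⊕ -1)) = -1

Expand innermost to outermost. Recall ⊕ takes the minimum of its arguments and ⊗ takes their sum. Working out the expression ((2 ⊗ -2) ⊗ (7 ⊕ -1)) gives -1.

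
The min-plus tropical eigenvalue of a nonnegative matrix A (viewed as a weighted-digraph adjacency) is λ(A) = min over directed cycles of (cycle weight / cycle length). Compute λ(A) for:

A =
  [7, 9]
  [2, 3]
λ(A) = 3

Enumerate directed cycles and compute their means (weight / length). Sample:
  cycle 0 → 0: weight = 7, length = 1, mean = 7/1 ≈ 7.000
  cycle 1 → 1: weight = 3, length = 1, mean = 3/1 ≈ 3.000
  cycle 0 → 1 → 0: weight = 11, length = 2, mean = 11/2 ≈ 5.500
  cycle 1 → 0 → 1: weight = 11, length = 2, mean = 11/2 ≈ 5.500
Minimum mean = 3.000, attained e.g. along the cycle 1 → 1 with weight 3 and length 1. So λ(A) = 3/1 = 3.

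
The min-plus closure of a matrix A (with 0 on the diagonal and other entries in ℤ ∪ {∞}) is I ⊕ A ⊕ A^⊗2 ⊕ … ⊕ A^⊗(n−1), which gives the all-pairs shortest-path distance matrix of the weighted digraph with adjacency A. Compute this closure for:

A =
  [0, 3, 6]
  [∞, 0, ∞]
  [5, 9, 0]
Closure =
  [0, 3, 6]
  [∞, 0, ∞]
  [5, 8, 0]

This is the Floyd-Warshall all-pairs shortest-path computation. For each intermediate vertex k = 0, 1, …, 2, update dist[i][j] ← min(dist[i][j], dist[i][k] + dist[k][j]). The final matrix gives, for each (i, j), the minimum total weight of any directed path from i to j (possibly empty when i = j).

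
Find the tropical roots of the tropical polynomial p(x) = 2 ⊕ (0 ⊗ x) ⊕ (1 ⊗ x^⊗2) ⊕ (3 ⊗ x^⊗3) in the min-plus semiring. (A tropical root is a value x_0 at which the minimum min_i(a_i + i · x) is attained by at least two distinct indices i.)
Roots: {-2, -1, 2}

Each tropical root is a break point of the lower envelope of the lines y = a_i + i · x (there are 4 lines, with slopes 0, 1, ..., 3). Only the lines that attain the minimum somewhere contribute to roots; other lines are dominated. Here the surviving (envelope) indices are i = 3, i = 2, i = 1, i = 0.
Intersections between consecutive envelope lines give the roots: for adjacent envelope indices i < j the intersection is x = (a_i − a_j) / (j − i). Reading off the sorted break points: {-2, -1, 2}.
Verification: at each break x_0, at least two indices attain the minimum of min_i(a_i + i · x_0).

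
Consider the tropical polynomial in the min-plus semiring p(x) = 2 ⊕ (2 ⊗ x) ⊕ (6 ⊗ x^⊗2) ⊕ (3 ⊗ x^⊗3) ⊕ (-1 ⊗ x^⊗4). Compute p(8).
p(8) = 2

A tropical monomial a ⊗ x^⊗i evaluates to a + i · x. Evaluating each term at x = 8:
  Term 0 contributes 2 + 0 · 8 = 2
  Term 1 contributes 2 + 1 · 8 = 10
  Term 2 contributes 6 + 2 · 8 = 22
  Term 3 contributes 3 + 3 · 8 = 27
  Term 4 contributes -1 + 4 · 8 = 31
p(8) = ⊕ of these = min[2, 10, 22, 27, 31] = 2.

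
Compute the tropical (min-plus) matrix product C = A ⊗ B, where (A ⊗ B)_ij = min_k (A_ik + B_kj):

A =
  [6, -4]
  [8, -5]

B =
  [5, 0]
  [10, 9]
A ⊗ B =
  [6, 5]
  [5, 4]

Apply the min-plus product entry-by-entry:
  C[0][0] = min over k of (A[0][0] + B[0][0] = 6 + 5 = 11, A[0][1] + B[1][0] = -4 + 10 = 6) = 6 (attained at k = 1)
  C[0][1] = min over k of (A[0][0] + B[0][1] = 6 + 0 = 6, A[0][1] + B[1][1] = -4 + 9 = 5) = 5 (attained at k = 1)
  C[1][0] = min over k of (A[1][0] + B[0][0] = 8 + 5 = 13, A[1][1] + B[1][0] = -5 + 10 = 5) = 5 (attained at k = 1)
  C[1][1] = min over k of (A[1][0] + B[0][1] = 8 + 0 = 8, A[1][1] + B[1][1] = -5 + 9 = 4) = 4 (attained at k = 1)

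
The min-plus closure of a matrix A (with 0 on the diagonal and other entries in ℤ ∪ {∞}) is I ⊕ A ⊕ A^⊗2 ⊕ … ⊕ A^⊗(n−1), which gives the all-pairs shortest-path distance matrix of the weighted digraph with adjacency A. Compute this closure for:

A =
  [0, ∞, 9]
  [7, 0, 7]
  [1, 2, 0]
Closure =
  [0, 11, 9]
  [7, 0, 7]
  [1, 2, 0]

This is the Floyd-Warshall all-pairs shortest-path computation. For each intermediate vertex k = 0, 1, …, 2, update dist[i][j] ← min(dist[i][j], dist[i][k] + dist[k][j]). The final matrix gives, for each (i, j), the minimum total weight of any directed path from i to j (possibly empty when i = j).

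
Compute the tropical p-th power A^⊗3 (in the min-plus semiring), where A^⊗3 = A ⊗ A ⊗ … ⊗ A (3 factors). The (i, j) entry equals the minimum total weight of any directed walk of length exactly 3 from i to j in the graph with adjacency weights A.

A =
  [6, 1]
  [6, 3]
A^⊗3 =
  [10, 7]
  [12, 9]

Each entry (A^⊗3)_ij equals the minimum over all length-3 walks i = v_0 → v_1 → … → v_3 = j of Σ_t A[v_t][v_{t+1}]. For example, for (i, j) = (0, 1) we minimise over 4 possible intermediate vertex sequences; the minimum is 7, attained along the walk 0 → 1 → 1 → 1.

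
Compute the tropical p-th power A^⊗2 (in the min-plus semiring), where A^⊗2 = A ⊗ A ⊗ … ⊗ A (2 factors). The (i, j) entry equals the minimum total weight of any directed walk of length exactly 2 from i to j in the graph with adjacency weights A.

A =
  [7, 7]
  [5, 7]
A^⊗2 =
  [12, 14]
  [12, 12]

Each entry (A^⊗2)_ij equals the minimum over all length-2 walks i = v_0 → v_1 → … → v_2 = j of Σ_t A[v_t][v_{t+1}]. For example, for (i, j) = (0, 1) we minimise over 2 possible intermediate vertex sequences; the minimum is 14, attained along the walk 0 → 0 → 1.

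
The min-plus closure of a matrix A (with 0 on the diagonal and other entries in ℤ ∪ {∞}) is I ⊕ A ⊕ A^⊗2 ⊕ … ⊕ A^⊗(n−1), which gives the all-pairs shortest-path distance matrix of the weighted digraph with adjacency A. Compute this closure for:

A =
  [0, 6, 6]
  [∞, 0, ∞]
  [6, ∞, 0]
Closure =
  [0, 6, 6]
  [∞, 0, ∞]
  [6, 12, 0]

This is the Floyd-Warshall all-pairs shortest-path computation. For each intermediate vertex k = 0, 1, …, 2, update dist[i][j] ← min(dist[i][j], dist[i][k] + dist[k][j]). The final matrix gives, for each (i, j), the minimum total weight of any directed path from i to j (possibly empty when i = j).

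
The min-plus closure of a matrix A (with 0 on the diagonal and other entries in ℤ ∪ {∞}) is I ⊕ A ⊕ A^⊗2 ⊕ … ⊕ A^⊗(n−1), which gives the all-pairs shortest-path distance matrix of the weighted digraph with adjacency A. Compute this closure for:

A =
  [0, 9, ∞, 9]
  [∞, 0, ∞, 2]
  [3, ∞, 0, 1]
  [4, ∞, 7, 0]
Closure =
  [0, 9, 16, 9]
  [6, 0, 9, 2]
  [3, 12, 0, 1]
  [4, 13, 7, 0]

This is the Floyd-Warshall all-pairs shortest-path computation. For each intermediate vertex k = 0, 1, …, 3, update dist[i][j] ← min(dist[i][j], dist[i][k] + dist[k][j]). The final matrix gives, for each (i, j), the minimum total weight of any directed path from i to j (possibly empty when i = j).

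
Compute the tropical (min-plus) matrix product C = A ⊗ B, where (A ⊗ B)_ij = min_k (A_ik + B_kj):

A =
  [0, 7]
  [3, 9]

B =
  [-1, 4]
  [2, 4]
A ⊗ B =
  [-1, 4]
  [2, 7]

Apply the min-plus product entry-by-entry:
  C[0][0] = min over k of (A[0][0] + B[0][0] = 0 + -1 = -1, A[0][1] + B[1][0] = 7 + 2 = 9) = -1 (attained at k = 0)
  C[0][1] = min over k of (A[0][0] + B[0][1] = 0 + 4 = 4, A[0][1] + B[1][1] = 7 + 4 = 11) = 4 (attained at k = 0)
  C[1][0] = min over k of (A[1][0] + B[0][0] = 3 + -1 = 2, A[1][1] + B[1][0] = 9 + 2 = 11) = 2 (attained at k = 0)
  C[1][1] = min over k of (A[1][0] + B[0][1] = 3 + 4 = 7, A[1][1] + B[1][1] = 9 + 4 = 13) = 7 (attained at k = 0)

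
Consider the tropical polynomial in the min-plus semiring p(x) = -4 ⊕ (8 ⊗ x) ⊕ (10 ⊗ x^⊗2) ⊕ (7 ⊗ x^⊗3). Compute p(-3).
p(-3) = -4

A tropical monomial a ⊗ x^⊗i evaluates to a + i · x. Evaluating each term at x = -3:
  Term 0 contributes -4 + 0 · -3 = -4
  Term 1 contributes 8 + 1 · -3 = 5
  Term 2 contributes 10 + 2 · -3 = 4
  Term 3 contributes 7 + 3 · -3 = -2
p(-3) = ⊕ of these = min[-4, 5, 4, -2] = -4.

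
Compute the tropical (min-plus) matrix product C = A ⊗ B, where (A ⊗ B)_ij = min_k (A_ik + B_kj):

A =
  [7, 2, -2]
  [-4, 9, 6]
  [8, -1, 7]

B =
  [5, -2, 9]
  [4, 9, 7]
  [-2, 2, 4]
A ⊗ B =
  [-4, 0, 2]
  [1, -6, 5]
  [3, 6, 6]

Apply the min-plus product entry-by-entry:
  C[0][0] = min over k of (A[0][0] + B[0][0] = 7 + 5 = 12, A[0][1] + B[1][0] = 2 + 4 = 6, A[0][2] + B[2][0] = -2 + -2 = -4) = -4 (attained at k = 2)
  C[0][1] = min over k of (A[0][0] + B[0][1] = 7 + -2 = 5, A[0][1] + B[1][1] = 2 + 9 = 11, A[0][2] + B[2][1] = -2 + 2 = 0) = 0 (attained at k = 2)
  C[0][2] = min over k of (A[0][0] + B[0][2] = 7 + 9 = 16, A[0][1] + B[1][2] = 2 + 7 = 9, A[0][2] + B[2][2] = -2 + 4 = 2) = 2 (attained at k = 2)
  C[1][0] = min over k of (A[1][0] + B[0][0] = -4 + 5 = 1, A[1][1] + B[1][0] = 9 + 4 = 13, A[1][2] + B[2][0] = 6 + -2 = 4) = 1 (attained at k = 0)
  C[1][1] = min over k of (A[1][0] + B[0][1] = -4 + -2 = -6, A[1][1] + B[1][1] = 9 + 9 = 18, A[1][2] + B[2][1] = 6 + 2 = 8) = -6 (attained at k = 0)
  C[1][2] = min over k of (A[1][0] + B[0][2] = -4 + 9 = 5, A[1][1] + B[1][2] = 9 + 7 = 16, A[1][2] + B[2][2] = 6 + 4 = 10) = 5 (attained at k = 0)
  C[2][0] = min over k of (A[2][0] + B[0][0] = 8 + 5 = 13, A[2][1] + B[1][0] = -1 + 4 = 3, A[2][2] + B[2][0] = 7 + -2 = 5) = 3 (attained at k = 1)
  C[2][1] = min over k of (A[2][0] + B[0][1] = 8 + -2 = 6, A[2][1] + B[1][1] = -1 + 9 = 8, A[2][2] + B[2][1] = 7 + 2 = 9) = 6 (attained at k = 0)
  C[2][2] = min over k of (A[2][0] + B[0][2] = 8 + 9 = 17, A[2][1] + B[1][2] = -1 + 7 = 6, A[2][2] + B[2][2] = 7 + 4 = 11) = 6 (attained at k = 1)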